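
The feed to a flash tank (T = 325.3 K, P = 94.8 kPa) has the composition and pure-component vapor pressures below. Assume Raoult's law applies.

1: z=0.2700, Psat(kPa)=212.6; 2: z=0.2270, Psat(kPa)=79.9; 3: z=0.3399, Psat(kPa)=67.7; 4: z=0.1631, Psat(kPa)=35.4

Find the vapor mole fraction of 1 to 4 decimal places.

Raoult's law: Kᵢ = Pᵢˢᵃᵗ/P = Pᵢˢᵃᵗ/94.8.
  K_1 = 212.6/94.8 = 2.242616, K_2 = 79.9/94.8 = 0.842827, K_3 = 67.7/94.8 = 0.714135, K_4 = 35.4/94.8 = 0.373418
Iterate (Newton) starting at ψ = 0.5:
  ψ = 0.5000: g = -0.09397, g' = -0.3388 → ψ = 0.2226
  ψ = 0.2226: g = 0.00330, g' = -0.3800 → ψ = 0.2313
Converged at ψ = 0.2313.
Compositions from xᵢ = zᵢ/(1+ψ(Kᵢ−1)), yᵢ = Kᵢxᵢ:
  1: x = 0.2097, y = 0.4703
  2: x = 0.2356, y = 0.1985
  3: x = 0.3640, y = 0.2599
  4: x = 0.1908, y = 0.0712

y_1 = 0.4703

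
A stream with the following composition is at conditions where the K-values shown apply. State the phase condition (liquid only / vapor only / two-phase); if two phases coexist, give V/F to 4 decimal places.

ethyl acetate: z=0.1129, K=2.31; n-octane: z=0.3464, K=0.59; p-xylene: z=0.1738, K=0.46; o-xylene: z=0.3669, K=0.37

ΣzᵢKᵢ = 0.6809; Σzᵢ/Kᵢ = 2.0054.
Since ΣzᵢKᵢ < 1 the mixture is below its bubble point — single liquid phase.

liquid only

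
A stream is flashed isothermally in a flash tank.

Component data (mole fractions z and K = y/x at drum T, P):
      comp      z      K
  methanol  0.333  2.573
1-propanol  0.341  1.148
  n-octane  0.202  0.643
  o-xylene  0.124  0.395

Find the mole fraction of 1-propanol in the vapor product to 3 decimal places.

Iterate (Newton) starting at β = 0.31:
  β = 0.310: g = 0.2269, g' = -0.480 → β = 0.782
  β = 0.782: g = 0.0376, g' = -0.385 → β = 0.880
  β = 0.880: g = -0.0012, g' = -0.413 → β = 0.877
Converged at β = 0.877.
Compositions from xᵢ = zᵢ/(1+β(Kᵢ−1)), yᵢ = Kᵢxᵢ:
  methanol: x = 0.140, y = 0.360
  1-propanol: x = 0.302, y = 0.346
  n-octane: x = 0.294, y = 0.189
  o-xylene: x = 0.264, y = 0.104

y_1-propanol = 0.346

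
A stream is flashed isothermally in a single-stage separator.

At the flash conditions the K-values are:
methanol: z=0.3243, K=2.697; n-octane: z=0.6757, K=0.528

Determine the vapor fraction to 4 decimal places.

Binary case is linear: z₁(K₁−1)(1+ψ(K₂−1)) + z₂(K₂−1)(1+ψ(K₁−1)) = 0
⇒ ψ = [z₁(K₁−1)+z₂(K₂−1)] / [−(K₁−1)(K₂−1)] = 0.23141/0.80098 = 0.2889

ψ = 0.2889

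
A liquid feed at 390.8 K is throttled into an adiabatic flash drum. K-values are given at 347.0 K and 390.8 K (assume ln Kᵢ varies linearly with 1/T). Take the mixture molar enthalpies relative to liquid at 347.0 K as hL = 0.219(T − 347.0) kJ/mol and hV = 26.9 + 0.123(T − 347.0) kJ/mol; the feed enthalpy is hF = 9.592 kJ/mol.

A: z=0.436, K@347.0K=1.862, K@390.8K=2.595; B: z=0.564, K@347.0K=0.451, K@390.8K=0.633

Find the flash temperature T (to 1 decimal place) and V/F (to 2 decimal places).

Adiabatic flash: solve Rachford–Rice at each trial T, then check hF = ψ·hV(T) + (1−ψ)·hL(T).
  T = 347.0 K: K = (1.862, 0.451), RR gives ψ = 0.140, H_out = 3.763 kJ/mol
  T = 390.8 K: K = (2.595, 0.633), RR gives ψ = 0.834, H_out = 28.529 kJ/mol
  T = 368.9 K: K = (2.220, 0.540), RR gives ψ = 0.485, H_out = 16.821 kJ/mol
  T = 357.9 K: K = (2.038, 0.495), RR gives ψ = 0.319, H_out = 10.636 kJ/mol
  T = 352.4 K: K = (1.948, 0.472), RR gives ψ = 0.232, H_out = 7.296 kJ/mol
  T = 355.1 K: K = (1.992, 0.483), RR gives ψ = 0.275, H_out = 8.963 kJ/mol
  T = 356.5 K: K = (2.015, 0.489), RR gives ψ = 0.297, H_out = 9.806 kJ/mol
Linear interpolation between T = 355.1 (H_out = 8.963) and T = 356.5 (H_out = 9.806) on hF = 9.592 gives T ≈ 356.1 K, at which ψ = 0.29.

T = 356.1 K, V/F = 0.29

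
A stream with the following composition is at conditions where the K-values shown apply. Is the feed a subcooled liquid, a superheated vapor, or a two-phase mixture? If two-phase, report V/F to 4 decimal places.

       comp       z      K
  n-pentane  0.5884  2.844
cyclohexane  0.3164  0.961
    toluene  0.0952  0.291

superheated vapor

ΣzᵢKᵢ = 2.0052; Σzᵢ/Kᵢ = 0.8633.
Since Σzᵢ/Kᵢ < 1 the mixture is above its dew point — single vapor phase.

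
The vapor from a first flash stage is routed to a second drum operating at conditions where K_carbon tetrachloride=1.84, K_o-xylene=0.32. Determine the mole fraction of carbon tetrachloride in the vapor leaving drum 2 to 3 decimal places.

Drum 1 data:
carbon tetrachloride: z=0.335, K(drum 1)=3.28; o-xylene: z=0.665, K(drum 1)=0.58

Drum 1:
Binary case is linear: z₁(K₁−1)(1+ψ₁(K₂−1)) + z₂(K₂−1)(1+ψ₁(K₁−1)) = 0
⇒ ψ₁ = [z₁(K₁−1)+z₂(K₂−1)] / [−(K₁−1)(K₂−1)] = 0.4845/0.9576 = 0.506
Drum-1 compositions:
  carbon tetrachloride: x = 0.156, y = 0.510
  o-xylene: x = 0.844, y = 0.490
Drum-2 feed = drum-1 vapor: z₂ = (0.5102, 0.4898).
Drum 2:
Binary case is linear: z₁(K₁−1)(1+ψ₂(K₂−1)) + z₂(K₂−1)(1+ψ₂(K₁−1)) = 0
⇒ ψ₂ = [z₁(K₁−1)+z₂(K₂−1)] / [−(K₁−1)(K₂−1)] = 0.0955/0.5712 = 0.167
  carbon tetrachloride: x = 0.447, y = 0.823
  o-xylene: x = 0.553, y = 0.177

y_carbon tetrachloride (drum 2) = 0.823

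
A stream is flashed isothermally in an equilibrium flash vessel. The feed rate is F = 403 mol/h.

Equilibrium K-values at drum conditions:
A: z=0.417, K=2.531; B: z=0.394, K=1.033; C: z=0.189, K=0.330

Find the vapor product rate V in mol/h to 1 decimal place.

Newton–Raphson from ψ = 0.64:
  ψ = 0.640: g = 0.1135, g' = -0.510 → ψ = 0.863
  ψ = 0.863: g = -0.0123, g' = -0.658 → ψ = 0.844
Converged at ψ = 0.844.
Then V = ψ·F = 0.8436·403 = 340.0 mol/h and L = F − V = 63.0 mol/h.

V = 340.0 mol/h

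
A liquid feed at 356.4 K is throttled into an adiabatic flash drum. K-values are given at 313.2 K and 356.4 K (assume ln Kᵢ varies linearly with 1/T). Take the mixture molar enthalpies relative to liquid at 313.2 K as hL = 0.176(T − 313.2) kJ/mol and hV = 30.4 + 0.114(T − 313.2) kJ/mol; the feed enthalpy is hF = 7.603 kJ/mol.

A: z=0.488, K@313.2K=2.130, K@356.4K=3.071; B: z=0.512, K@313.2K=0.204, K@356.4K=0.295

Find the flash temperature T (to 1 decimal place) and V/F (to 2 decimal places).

Adiabatic flash: solve Rachford–Rice at each trial T, then check hF = ψ·hV(T) + (1−ψ)·hL(T).
  T = 313.2 K: K = (2.130, 0.204), RR gives ψ = 0.160, H_out = 4.863 kJ/mol
  T = 356.4 K: K = (3.071, 0.295), RR gives ψ = 0.445, H_out = 19.939 kJ/mol
  T = 334.8 K: K = (2.588, 0.248), RR gives ψ = 0.327, H_out = 13.297 kJ/mol
  T = 324.0 K: K = (2.355, 0.226), RR gives ψ = 0.253, H_out = 9.410 kJ/mol
  T = 318.6 K: K = (2.242, 0.215), RR gives ψ = 0.209, H_out = 7.240 kJ/mol
  T = 321.3 K: K = (2.298, 0.220), RR gives ψ = 0.232, H_out = 8.348 kJ/mol
  T = 320.0 K: K = (2.271, 0.218), RR gives ψ = 0.221, H_out = 7.820 kJ/mol
Linear interpolation between T = 318.6 (H_out = 7.240) and T = 320.0 (H_out = 7.820) on hF = 7.603 gives T ≈ 319.5 K, at which ψ = 0.22.

T = 319.5 K, V/F = 0.22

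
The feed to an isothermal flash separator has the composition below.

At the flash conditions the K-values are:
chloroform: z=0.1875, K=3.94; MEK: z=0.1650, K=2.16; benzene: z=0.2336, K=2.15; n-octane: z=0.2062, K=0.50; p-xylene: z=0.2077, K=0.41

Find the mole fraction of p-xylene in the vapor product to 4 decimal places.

Rachford–Rice: g(ψ) = Σ zᵢ(Kᵢ−1)/(1+ψ(Kᵢ−1)) = 0.
Feasibility: ΣzᵢKᵢ = 1.7856, Σzᵢ/Kᵢ = 1.1516 — both > 1, two phases present.
Newton–Raphson from ψ = 0.5:
  ψ = 0.5000: g = 0.20360, g' = -0.7162 → ψ = 0.7843
  ψ = 0.7843: g = 0.01054, g' = -0.6846 → ψ = 0.7997
  ψ = 0.7997: g = -0.00004, g' = -0.6902 → ψ = 0.7996
Converged at ψ = 0.7996.
Compositions from xᵢ = zᵢ/(1+ψ(Kᵢ−1)), yᵢ = Kᵢxᵢ:
  chloroform: x = 0.0560, y = 0.2205
  MEK: x = 0.0856, y = 0.1849
  benzene: x = 0.1217, y = 0.2616
  n-octane: x = 0.3436, y = 0.1718
  p-xylene: x = 0.3932, y = 0.1612

y_p-xylene = 0.1612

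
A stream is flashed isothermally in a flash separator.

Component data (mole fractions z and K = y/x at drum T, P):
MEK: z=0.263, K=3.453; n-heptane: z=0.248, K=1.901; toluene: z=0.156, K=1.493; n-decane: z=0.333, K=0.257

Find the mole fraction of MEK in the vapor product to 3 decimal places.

Rachford–Rice: g(ψ) = Σ zᵢ(Kᵢ−1)/(1+ψ(Kᵢ−1)) = 0.
Check two-phase: ΣzᵢKᵢ = 1.698 > 1 and Σzᵢ/Kᵢ = 1.607 > 1, so g(0) = 0.698 > 0 and g(1) = -0.607 < 0.
Newton iteration, ψ⁰ = 0.38:
  ψ = 0.380: g = 0.2204, g' = -0.919 → ψ = 0.620
  ψ = 0.620: g = -0.0002, g' = -0.986 → ψ = 0.619
Converged at ψ = 0.619.
Compositions from xᵢ = zᵢ/(1+ψ(Kᵢ−1)), yᵢ = Kᵢxᵢ:
  MEK: x = 0.104, y = 0.360
  n-heptane: x = 0.159, y = 0.303
  toluene: x = 0.120, y = 0.178
  n-decane: x = 0.617, y = 0.159

y_MEK = 0.360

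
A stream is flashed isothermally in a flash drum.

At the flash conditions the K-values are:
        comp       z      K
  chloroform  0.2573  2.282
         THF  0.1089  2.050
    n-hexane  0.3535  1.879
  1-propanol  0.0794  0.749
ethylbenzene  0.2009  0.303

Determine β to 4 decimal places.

Let β = V/F and solve Σ zᵢ(Kᵢ−1)/(1+β(Kᵢ−1)) = 0.
Check two-phase: ΣzᵢKᵢ = 1.5950 > 1 and Σzᵢ/Kᵢ = 1.1231 > 1, so g(0) = 0.5950 > 0 and g(1) = -0.1231 < 0.
Newton–Raphson from β = 0.38:
  β = 0.3800: g = 0.32395, g' = -0.5927 → β = 0.9265
  β = 0.9265: g = -0.04132, g' = -0.9886 → β = 0.8847
  β = 0.8847: g = -0.00228, g' = -0.8840 → β = 0.8822
Converged at β = 0.8822.

β = 0.8822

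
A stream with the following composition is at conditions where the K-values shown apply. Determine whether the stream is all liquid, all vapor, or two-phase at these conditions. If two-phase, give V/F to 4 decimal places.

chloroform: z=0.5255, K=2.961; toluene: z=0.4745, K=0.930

all vapor

ΣzᵢKᵢ = 1.9973; Σzᵢ/Kᵢ = 0.6877.
Since Σzᵢ/Kᵢ < 1 the mixture is above its dew point — single vapor phase.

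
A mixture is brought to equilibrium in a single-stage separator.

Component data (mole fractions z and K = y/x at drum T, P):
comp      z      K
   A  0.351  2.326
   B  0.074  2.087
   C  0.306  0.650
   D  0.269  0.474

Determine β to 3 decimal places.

Let β = V/F and solve Σ zᵢ(Kᵢ−1)/(1+β(Kᵢ−1)) = 0.
Check two-phase: ΣzᵢKᵢ = 1.297 > 1 and Σzᵢ/Kᵢ = 1.225 > 1, so g(0) = 0.297 > 0 and g(1) = -0.225 < 0.
Newton–Raphson from β = 0.5:
  β = 0.500: g = 0.0102, g' = -0.452 → β = 0.523
Converged at β = 0.523.

β = 0.523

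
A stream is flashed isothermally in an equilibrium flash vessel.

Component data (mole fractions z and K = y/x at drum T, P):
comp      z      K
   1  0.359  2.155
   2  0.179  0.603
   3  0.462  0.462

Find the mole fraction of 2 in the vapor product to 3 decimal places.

y_2 = 0.115

Material balance + equilibrium reduce to Σ zᵢ(Kᵢ−1)/(1+ψ(Kᵢ−1)) = 0.
Feasibility: ΣzᵢKᵢ = 1.095, Σzᵢ/Kᵢ = 1.463 — both > 1, two phases present.
Newton iteration, ψ⁰ = 0.5:
  ψ = 0.500: g = -0.1658, g' = -0.487 → ψ = 0.159
  ψ = 0.159: g = 0.0025, g' = -0.534 → ψ = 0.164
Converged at ψ = 0.164.
Compositions from xᵢ = zᵢ/(1+ψ(Kᵢ−1)), yᵢ = Kᵢxᵢ:
  1: x = 0.302, y = 0.650
  2: x = 0.191, y = 0.115
  3: x = 0.507, y = 0.234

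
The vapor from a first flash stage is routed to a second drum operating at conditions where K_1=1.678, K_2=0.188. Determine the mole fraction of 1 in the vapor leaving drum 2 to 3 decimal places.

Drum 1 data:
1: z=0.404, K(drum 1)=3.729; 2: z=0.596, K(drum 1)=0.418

Drum 1:
Rachford–Rice: g(ψ₁) = Σ zᵢ(Kᵢ−1)/(1+ψ₁(Kᵢ−1)) = 0.
Feasibility: ΣzᵢKᵢ = 1.756, Σzᵢ/Kᵢ = 1.534 — both > 1, two phases present.
Binary case is linear: z₁(K₁−1)(1+ψ₁(K₂−1)) + z₂(K₂−1)(1+ψ₁(K₁−1)) = 0
⇒ ψ₁ = [z₁(K₁−1)+z₂(K₂−1)] / [−(K₁−1)(K₂−1)] = 0.7556/1.5883 = 0.476
Drum-1 compositions:
  1: x = 0.176, y = 0.655
  2: x = 0.824, y = 0.345
Drum-2 feed = drum-1 vapor: z₂ = (0.6555, 0.3445).
Drum 2:
Let ψ₂ = V/F and solve Σ zᵢ(Kᵢ−1)/(1+ψ₂(Kᵢ−1)) = 0.
Feasibility: ΣzᵢKᵢ = 1.165, Σzᵢ/Kᵢ = 2.223 — both > 1, two phases present.
Newton–Raphson from ψ₂ = 0.47:
  ψ₂ = 0.470: g = -0.1154, g' = -0.767 → ψ₂ = 0.320
  ψ₂ = 0.320: g = -0.0125, g' = -0.618 → ψ₂ = 0.299
Converged at ψ₂ = 0.299.
  1: x = 0.545, y = 0.914
  2: x = 0.455, y = 0.086

y_1 (drum 2) = 0.914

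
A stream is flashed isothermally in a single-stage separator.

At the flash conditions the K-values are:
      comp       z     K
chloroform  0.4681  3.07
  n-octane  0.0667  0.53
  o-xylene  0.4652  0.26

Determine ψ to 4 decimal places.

Rachford–Rice: g(ψ) = Σ zᵢ(Kᵢ−1)/(1+ψ(Kᵢ−1)) = 0.
g(0) = ΣzᵢKᵢ − 1 = 0.5934 and g(1) = 1 − Σzᵢ/Kᵢ = -1.0676, so a root lies in (0, 1).
Iterate (Newton) starting at ψ = 0.5:
  ψ = 0.5000: g = -0.11125, g' = -1.1513 → ψ = 0.4034
  ψ = 0.4034: g = -0.00136, g' = -1.1358 → ψ = 0.4022
Converged at ψ = 0.4022.

ψ = 0.4022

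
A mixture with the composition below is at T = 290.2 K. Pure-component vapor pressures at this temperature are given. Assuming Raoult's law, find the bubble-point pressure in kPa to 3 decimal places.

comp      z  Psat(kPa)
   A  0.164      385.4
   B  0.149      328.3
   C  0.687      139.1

Pbub = 207.684 kPa

At the bubble point ψ → 0, so ΣzᵢKᵢ = 1 with Kᵢ = Pᵢˢᵃᵗ/P ⇒ P = ΣzᵢPᵢˢᵃᵗ.
P = 0.164·385.4 + 0.149·328.3 + 0.687·139.1 = 207.684 kPa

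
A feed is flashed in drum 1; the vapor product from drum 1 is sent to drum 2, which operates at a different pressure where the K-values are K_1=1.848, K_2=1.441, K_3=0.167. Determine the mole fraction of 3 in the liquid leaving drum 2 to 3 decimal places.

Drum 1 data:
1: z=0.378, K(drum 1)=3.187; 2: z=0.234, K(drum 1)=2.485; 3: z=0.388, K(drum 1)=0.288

Drum 1:
Iterate (Newton) starting at ψ₁ = 0.5:
  ψ₁ = 0.500: g = 0.1653, g' = -1.057 → ψ₁ = 0.656
  ψ₁ = 0.656: g = -0.0033, g' = -1.130 → ψ₁ = 0.654
Converged at ψ₁ = 0.654.
Drum-1 compositions:
  1: x = 0.156, y = 0.496
  2: x = 0.119, y = 0.295
  3: x = 0.726, y = 0.209
Drum-2 feed = drum-1 vapor: z₂ = (0.4959, 0.2951, 0.2090).
Drum 2:
Rachford–Rice: g(ψ₂) = Σ zᵢ(Kᵢ−1)/(1+ψ₂(Kᵢ−1)) = 0.
Check two-phase: ΣzᵢKᵢ = 1.377 > 1 and Σzᵢ/Kᵢ = 1.725 > 1, so g(0) = 0.377 > 0 and g(1) = -0.725 < 0.
Iterate (Newton) starting at ψ₂ = 0.35:
  ψ₂ = 0.350: g = 0.1913, g' = -0.544 → ψ₂ = 0.702
  ψ₂ = 0.702: g = -0.0559, g' = -1.013 → ψ₂ = 0.646
  ψ₂ = 0.646: g = -0.0043, g' = -0.864 → ψ₂ = 0.641
Converged at ψ₂ = 0.641.
  1: x = 0.321, y = 0.594
  2: x = 0.230, y = 0.331
  3: x = 0.449, y = 0.075

x_3 (drum 2) = 0.449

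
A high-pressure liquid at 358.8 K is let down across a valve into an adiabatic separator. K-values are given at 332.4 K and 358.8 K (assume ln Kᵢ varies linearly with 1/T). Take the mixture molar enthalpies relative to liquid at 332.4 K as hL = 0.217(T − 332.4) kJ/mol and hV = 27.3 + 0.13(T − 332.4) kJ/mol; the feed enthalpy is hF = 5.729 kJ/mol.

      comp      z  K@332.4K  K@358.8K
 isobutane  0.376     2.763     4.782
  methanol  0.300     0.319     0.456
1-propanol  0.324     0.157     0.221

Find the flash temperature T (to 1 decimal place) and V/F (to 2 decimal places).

Adiabatic flash: solve Rachford–Rice at each trial T, then check hF = ψ·hV(T) + (1−ψ)·hL(T).
  T = 332.4 K: K = (2.763, 0.319, 0.157), RR gives ψ = 0.137, H_out = 3.736 kJ/mol
  T = 358.8 K: K = (4.782, 0.456, 0.221), RR gives ψ = 0.393, H_out = 15.566 kJ/mol
  T = 345.6 K: K = (3.673, 0.384, 0.187), RR gives ψ = 0.288, H_out = 10.388 kJ/mol
  T = 339.0 K: K = (3.195, 0.351, 0.172), RR gives ψ = 0.221, H_out = 7.334 kJ/mol
  T = 335.7 K: K = (2.973, 0.335, 0.164), RR gives ψ = 0.182, H_out = 5.620 kJ/mol
  T = 337.4 K: K = (3.086, 0.343, 0.168), RR gives ψ = 0.202, H_out = 6.522 kJ/mol
Linear interpolation between T = 335.7 (H_out = 5.620) and T = 337.4 (H_out = 6.522) on hF = 5.729 gives T ≈ 335.9 K, at which ψ = 0.18.

T = 335.9 K, V/F = 0.18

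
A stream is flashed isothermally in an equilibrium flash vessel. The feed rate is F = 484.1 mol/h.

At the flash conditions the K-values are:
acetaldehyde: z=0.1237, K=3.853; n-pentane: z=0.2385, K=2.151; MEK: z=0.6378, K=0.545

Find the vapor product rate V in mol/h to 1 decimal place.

Rachford–Rice: g(ψ) = Σ zᵢ(Kᵢ−1)/(1+ψ(Kᵢ−1)) = 0.
Check two-phase: ΣzᵢKᵢ = 1.3372 > 1 and Σzᵢ/Kᵢ = 1.3133 > 1, so g(0) = 0.3372 > 0 and g(1) = -0.3133 < 0.
Iterate (Newton) starting at ψ = 0.5:
  ψ = 0.5000: g = -0.05598, g' = -0.5196 → ψ = 0.3923
  ψ = 0.3923: g = 0.00242, g' = -0.5698 → ψ = 0.3965
Converged at ψ = 0.3965.
Then V = ψ·F = 0.3965·484.1 = 192.0 mol/h and L = F − V = 292.1 mol/h.

V = 192.0 mol/h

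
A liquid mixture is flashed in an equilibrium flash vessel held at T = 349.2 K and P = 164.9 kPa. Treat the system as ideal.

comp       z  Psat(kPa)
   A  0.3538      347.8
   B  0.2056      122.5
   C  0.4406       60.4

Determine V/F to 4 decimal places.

V/F = 0.1015

Raoult's law: Kᵢ = Pᵢˢᵃᵗ/P = Pᵢˢᵃᵗ/164.9.
  K_A = 347.8/164.9 = 2.109157, K_B = 122.5/164.9 = 0.742874, K_C = 60.4/164.9 = 0.366283
Newton–Raphson from V/F = 0.5:
  V/F = 0.5000: g = -0.21696, g' = -0.5772 → V/F = 0.1241
  V/F = 0.1241: g = -0.01271, g' = -0.5592 → V/F = 0.1014
  V/F = 0.1014: g = 0.00010, g' = -0.5681 → V/F = 0.1015
Converged at V/F = 0.1015.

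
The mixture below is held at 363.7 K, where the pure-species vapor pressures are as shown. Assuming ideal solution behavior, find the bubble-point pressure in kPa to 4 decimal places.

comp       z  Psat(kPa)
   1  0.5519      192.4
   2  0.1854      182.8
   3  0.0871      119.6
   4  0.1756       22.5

Pbub = 154.4448 kPa

At the bubble point ψ → 0, so ΣzᵢKᵢ = 1 with Kᵢ = Pᵢˢᵃᵗ/P ⇒ P = ΣzᵢPᵢˢᵃᵗ.
P = 0.5519·192.4 + 0.1854·182.8 + 0.0871·119.6 + 0.1756·22.5 = 154.4448 kPa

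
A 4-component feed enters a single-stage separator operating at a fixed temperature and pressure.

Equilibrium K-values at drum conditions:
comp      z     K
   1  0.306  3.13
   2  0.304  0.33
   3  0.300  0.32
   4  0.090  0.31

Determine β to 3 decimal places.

β = 0.126

Material balance + equilibrium reduce to Σ zᵢ(Kᵢ−1)/(1+β(Kᵢ−1)) = 0.
g(0) = ΣzᵢKᵢ − 1 = 0.182 and g(1) = 1 − Σzᵢ/Kᵢ = -1.247, so a root lies in (0, 1).
Newton–Raphson from β = 0.64:
  β = 0.640: g = -0.5532, g' = -1.239 → β = 0.194
  β = 0.194: g = -0.0791, g' = -1.117 → β = 0.123
  β = 0.123: g = 0.0043, g' = -1.251 → β = 0.126
Converged at β = 0.126.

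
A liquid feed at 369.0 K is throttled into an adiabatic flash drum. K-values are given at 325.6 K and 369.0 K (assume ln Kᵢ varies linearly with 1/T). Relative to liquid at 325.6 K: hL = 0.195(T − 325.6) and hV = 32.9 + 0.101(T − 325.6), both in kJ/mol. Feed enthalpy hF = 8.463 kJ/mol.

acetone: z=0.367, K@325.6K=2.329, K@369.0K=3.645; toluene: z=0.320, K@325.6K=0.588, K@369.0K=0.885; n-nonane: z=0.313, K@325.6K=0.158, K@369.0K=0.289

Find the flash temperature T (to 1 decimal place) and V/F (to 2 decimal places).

T = 334.3 K, V/F = 0.21

Adiabatic flash: solve Rachford–Rice at each trial T, then check hF = ψ·hV(T) + (1−ψ)·hL(T).
  T = 325.6 K: K = (2.329, 0.588, 0.158), RR gives ψ = 0.106, H_out = 3.499 kJ/mol
  T = 369.0 K: K = (3.645, 0.885, 0.289), RR gives ψ = 0.539, H_out = 24.002 kJ/mol
  T = 347.3 K: K = (2.955, 0.731, 0.218), RR gives ψ = 0.343, H_out = 14.811 kJ/mol
  T = 336.5 K: K = (2.635, 0.658, 0.187), RR gives ψ = 0.235, H_out = 9.605 kJ/mol
  T = 331.1 K: K = (2.481, 0.623, 0.172), RR gives ψ = 0.174, H_out = 6.718 kJ/mol
  T = 333.8 K: K = (2.557, 0.640, 0.179), RR gives ψ = 0.205, H_out = 8.191 kJ/mol
  T = 335.1 K: K = (2.595, 0.649, 0.183), RR gives ψ = 0.220, H_out = 8.879 kJ/mol
Linear interpolation between T = 333.8 (H_out = 8.191) and T = 335.1 (H_out = 8.879) on hF = 8.463 gives T ≈ 334.3 K, at which ψ = 0.21.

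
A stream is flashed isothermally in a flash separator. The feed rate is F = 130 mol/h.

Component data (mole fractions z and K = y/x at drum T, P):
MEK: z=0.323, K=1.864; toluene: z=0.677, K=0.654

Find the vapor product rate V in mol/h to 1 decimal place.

Material balance + equilibrium reduce to Σ zᵢ(Kᵢ−1)/(1+β(Kᵢ−1)) = 0.
Feasibility: ΣzᵢKᵢ = 1.045, Σzᵢ/Kᵢ = 1.208 — both > 1, two phases present.
Binary case is linear: z₁(K₁−1)(1+β(K₂−1)) + z₂(K₂−1)(1+β(K₁−1)) = 0
⇒ β = [z₁(K₁−1)+z₂(K₂−1)] / [−(K₁−1)(K₂−1)] = 0.0448/0.2989 = 0.150
Then V = β·F = 0.1500·130 = 19.5 mol/h and L = F − V = 110.5 mol/h.

V = 19.5 mol/h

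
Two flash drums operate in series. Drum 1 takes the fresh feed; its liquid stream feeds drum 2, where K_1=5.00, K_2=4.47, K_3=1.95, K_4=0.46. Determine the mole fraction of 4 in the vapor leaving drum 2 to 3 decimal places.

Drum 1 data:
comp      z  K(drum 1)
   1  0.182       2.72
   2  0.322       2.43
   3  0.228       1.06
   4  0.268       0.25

Drum 1:
Rachford–Rice: g(ψ₁) = Σ zᵢ(Kᵢ−1)/(1+ψ₁(Kᵢ−1)) = 0.
Feasibility: ΣzᵢKᵢ = 1.586, Σzᵢ/Kᵢ = 1.487 — both > 1, two phases present.
Newton iteration, ψ₁⁰ = 0.4:
  ψ₁ = 0.400: g = 0.2046, g' = -0.764 → ψ₁ = 0.668
  ψ₁ = 0.668: g = -0.0083, g' = -0.895 → ψ₁ = 0.659
  ψ₁ = 0.659: g = -0.0001, g' = -0.882 → ψ₁ = 0.658
Converged at ψ₁ = 0.658.
Drum-1 compositions:
  1: x = 0.085, y = 0.232
  2: x = 0.166, y = 0.403
  3: x = 0.219, y = 0.232
  4: x = 0.529, y = 0.132
Drum-2 feed = drum-1 liquid: z₂ = (0.0853, 0.1658, 0.2193, 0.5295).
Drum 2:
Material balance + equilibrium reduce to Σ zᵢ(Kᵢ−1)/(1+ψ₂(Kᵢ−1)) = 0.
Check two-phase: ΣzᵢKᵢ = 1.839 > 1 and Σzᵢ/Kᵢ = 1.318 > 1, so g(0) = 0.839 > 0 and g(1) = -0.318 < 0.
Newton–Raphson from ψ₂ = 0.5:
  ψ₂ = 0.500: g = 0.0738, g' = -0.799 → ψ₂ = 0.592
  ψ₂ = 0.592: g = 0.0026, g' = -0.749 → ψ₂ = 0.596
Converged at ψ₂ = 0.596.
  1: x = 0.025, y = 0.126
  2: x = 0.054, y = 0.242
  3: x = 0.140, y = 0.273
  4: x = 0.781, y = 0.359

y_4 (drum 2) = 0.359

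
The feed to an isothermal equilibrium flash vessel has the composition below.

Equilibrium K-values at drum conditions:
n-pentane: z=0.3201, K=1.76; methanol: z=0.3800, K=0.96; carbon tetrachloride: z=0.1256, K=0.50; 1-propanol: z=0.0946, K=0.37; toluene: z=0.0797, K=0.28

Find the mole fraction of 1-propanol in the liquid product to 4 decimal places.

Rachford–Rice: g(ψ) = Σ zᵢ(Kᵢ−1)/(1+ψ(Kᵢ−1)) = 0.
Feasibility: ΣzᵢKᵢ = 1.0483, Σzᵢ/Kᵢ = 1.3692 — both > 1, two phases present.
Newton iteration, ψ⁰ = 0.64:
  ψ = 0.6400: g = -0.15057, g' = -0.3998 → ψ = 0.2633
  ψ = 0.2633: g = -0.02724, g' = -0.2875 → ψ = 0.1686
  ψ = 0.1686: g = -0.00023, g' = -0.2839 → ψ = 0.1678
Converged at ψ = 0.1678.
Compositions from xᵢ = zᵢ/(1+ψ(Kᵢ−1)), yᵢ = Kᵢxᵢ:
  n-pentane: x = 0.2839, y = 0.4997
  methanol: x = 0.3826, y = 0.3673
  carbon tetrachloride: x = 0.1371, y = 0.0686
  1-propanol: x = 0.1058, y = 0.0391
  toluene: x = 0.0907, y = 0.0254

x_1-propanol = 0.1058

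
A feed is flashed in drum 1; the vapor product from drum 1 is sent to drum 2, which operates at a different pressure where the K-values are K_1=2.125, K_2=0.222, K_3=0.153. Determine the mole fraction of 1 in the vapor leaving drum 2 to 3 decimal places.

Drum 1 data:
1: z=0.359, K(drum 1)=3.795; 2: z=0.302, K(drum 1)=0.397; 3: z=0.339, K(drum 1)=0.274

y_1 (drum 2) = 0.890

Drum 1:
Rachford–Rice: g(ψ₁) = Σ zᵢ(Kᵢ−1)/(1+ψ₁(Kᵢ−1)) = 0.
g(0) = ΣzᵢKᵢ − 1 = 0.575 and g(1) = 1 − Σzᵢ/Kᵢ = -1.093, so a root lies in (0, 1).
Iterate (Newton) starting at ψ₁ = 0.63:
  ψ₁ = 0.630: g = -0.3838, g' = -1.260 → ψ₁ = 0.325
  ψ₁ = 0.325: g = -0.0234, g' = -1.245 → ψ₁ = 0.307
Converged at ψ₁ = 0.307.
Drum-1 compositions:
  1: x = 0.193, y = 0.733
  2: x = 0.371, y = 0.147
  3: x = 0.436, y = 0.120
Drum-2 feed = drum-1 vapor: z₂ = (0.7334, 0.1471, 0.1195).
Drum 2:
Material balance + equilibrium reduce to Σ zᵢ(Kᵢ−1)/(1+ψ₂(Kᵢ−1)) = 0.
g(0) = ΣzᵢKᵢ − 1 = 0.609 and g(1) = 1 − Σzᵢ/Kᵢ = -0.789, so a root lies in (0, 1).
Newton–Raphson from ψ₂ = 0.51:
  ψ₂ = 0.510: g = 0.1563, g' = -0.885 → ψ₂ = 0.687
  ψ₂ = 0.687: g = -0.0221, g' = -1.195 → ψ₂ = 0.668
Converged at ψ₂ = 0.668.
  1: x = 0.419, y = 0.890
  2: x = 0.306, y = 0.068
  3: x = 0.275, y = 0.042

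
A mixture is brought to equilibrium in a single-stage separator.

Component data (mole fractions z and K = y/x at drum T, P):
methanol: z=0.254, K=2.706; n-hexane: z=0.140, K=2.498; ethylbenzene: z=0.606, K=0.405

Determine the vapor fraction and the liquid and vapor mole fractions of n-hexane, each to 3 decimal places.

Iterate (Newton) starting at ψ = 0.5:
  ψ = 0.500: g = -0.1595, g' = -0.753 → ψ = 0.288
  ψ = 0.288: g = 0.0019, g' = -0.798 → ψ = 0.290
Converged at ψ = 0.290.
Compositions from xᵢ = zᵢ/(1+ψ(Kᵢ−1)), yᵢ = Kᵢxᵢ:
  methanol: x = 0.170, y = 0.460
  n-hexane: x = 0.098, y = 0.244
  ethylbenzene: x = 0.733, y = 0.297

ψ = 0.290, x_n-hexane = 0.098, y_n-hexane = 0.244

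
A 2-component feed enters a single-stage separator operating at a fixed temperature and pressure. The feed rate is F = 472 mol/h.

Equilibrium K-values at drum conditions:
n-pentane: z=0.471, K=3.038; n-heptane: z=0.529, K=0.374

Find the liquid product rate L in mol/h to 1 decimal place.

L = 239.4 mol/h

Rachford–Rice: g(ψ) = Σ zᵢ(Kᵢ−1)/(1+ψ(Kᵢ−1)) = 0.
Feasibility: ΣzᵢKᵢ = 1.629, Σzᵢ/Kᵢ = 1.569 — both > 1, two phases present.
Binary case is linear: z₁(K₁−1)(1+ψ(K₂−1)) + z₂(K₂−1)(1+ψ(K₁−1)) = 0
⇒ ψ = [z₁(K₁−1)+z₂(K₂−1)] / [−(K₁−1)(K₂−1)] = 0.6287/1.2758 = 0.493
Then V = ψ·F = 0.4928·472 = 232.6 mol/h and L = F − V = 239.4 mol/h.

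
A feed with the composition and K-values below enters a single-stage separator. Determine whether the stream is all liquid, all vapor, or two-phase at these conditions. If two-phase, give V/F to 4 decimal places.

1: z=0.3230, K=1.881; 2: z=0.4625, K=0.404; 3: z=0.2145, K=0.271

ΣzᵢKᵢ = 0.8525; Σzᵢ/Kᵢ = 2.1080.
Since ΣzᵢKᵢ < 1 the mixture is below its bubble point — single liquid phase.

all liquid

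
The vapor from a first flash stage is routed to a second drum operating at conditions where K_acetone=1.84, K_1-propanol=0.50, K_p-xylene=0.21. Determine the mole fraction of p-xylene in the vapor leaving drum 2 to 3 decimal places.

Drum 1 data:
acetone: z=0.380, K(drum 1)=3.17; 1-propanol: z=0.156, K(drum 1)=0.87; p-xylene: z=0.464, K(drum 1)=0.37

Drum 1:
Material balance + equilibrium reduce to Σ zᵢ(Kᵢ−1)/(1+ψ₁(Kᵢ−1)) = 0.
Feasibility: ΣzᵢKᵢ = 1.512, Σzᵢ/Kᵢ = 1.553 — both > 1, two phases present.
Iterate (Newton) starting at ψ₁ = 0.5:
  ψ₁ = 0.500: g = -0.0529, g' = -0.807 → ψ₁ = 0.434
  ψ₁ = 0.434: g = 0.0005, g' = -0.826 → ψ₁ = 0.435
Converged at ψ₁ = 0.435.
Drum-1 compositions:
  acetone: x = 0.195, y = 0.620
  1-propanol: x = 0.165, y = 0.144
  p-xylene: x = 0.639, y = 0.236
Drum-2 feed = drum-1 vapor: z₂ = (0.6196, 0.1439, 0.2365).
Drum 2:
Material balance + equilibrium reduce to Σ zᵢ(Kᵢ−1)/(1+ψ₂(Kᵢ−1)) = 0.
Check two-phase: ΣzᵢKᵢ = 1.262 > 1 and Σzᵢ/Kᵢ = 1.751 > 1, so g(0) = 0.262 > 0 and g(1) = -0.751 < 0.
Newton iteration, ψ₂⁰ = 0.5:
  ψ₂ = 0.500: g = -0.0382, g' = -0.684 → ψ₂ = 0.444
  ψ₂ = 0.444: g = -0.0012, g' = -0.642 → ψ₂ = 0.442
Converged at ψ₂ = 0.442.
  acetone: x = 0.452, y = 0.831
  1-propanol: x = 0.185, y = 0.092
  p-xylene: x = 0.363, y = 0.076

y_p-xylene (drum 2) = 0.076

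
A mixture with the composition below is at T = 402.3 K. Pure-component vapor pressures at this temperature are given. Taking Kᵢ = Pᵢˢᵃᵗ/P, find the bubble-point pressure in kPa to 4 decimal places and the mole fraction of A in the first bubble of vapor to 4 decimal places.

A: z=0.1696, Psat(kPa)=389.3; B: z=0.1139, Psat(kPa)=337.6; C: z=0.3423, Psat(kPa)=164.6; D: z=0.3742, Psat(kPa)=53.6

At the bubble point ψ → 0, so ΣzᵢKᵢ = 1 with Kᵢ = Pᵢˢᵃᵗ/P ⇒ P = ΣzᵢPᵢˢᵃᵗ.
P = 0.1696·389.3 + 0.1139·337.6 + 0.3423·164.6 + 0.3742·53.6 = 180.8776 kPa
yᵢ = zᵢPᵢˢᵃᵗ/P ⇒ y_A = 0.1696·389.3/180.8776 = 0.3650

Pbub = 180.8776 kPa, y_A = 0.3650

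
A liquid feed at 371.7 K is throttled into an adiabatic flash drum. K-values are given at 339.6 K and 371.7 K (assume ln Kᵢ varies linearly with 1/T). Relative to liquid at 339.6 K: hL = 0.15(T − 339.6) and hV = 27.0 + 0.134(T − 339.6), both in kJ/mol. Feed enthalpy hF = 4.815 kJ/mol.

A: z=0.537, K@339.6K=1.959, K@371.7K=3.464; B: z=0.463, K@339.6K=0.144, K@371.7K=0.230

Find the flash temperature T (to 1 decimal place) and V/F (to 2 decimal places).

Adiabatic flash: solve Rachford–Rice at each trial T, then check hF = ψ·hV(T) + (1−ψ)·hL(T).
  T = 339.6 K: K = (1.959, 0.144), RR gives ψ = 0.145, H_out = 3.903 kJ/mol
  T = 371.7 K: K = (3.464, 0.230), RR gives ψ = 0.509, H_out = 18.310 kJ/mol
  T = 355.6 K: K = (2.636, 0.184), RR gives ψ = 0.375, H_out = 12.428 kJ/mol
  T = 347.6 K: K = (2.280, 0.163), RR gives ψ = 0.280, H_out = 8.726 kJ/mol
  T = 343.6 K: K = (2.115, 0.153), RR gives ψ = 0.219, H_out = 6.505 kJ/mol
  T = 341.6 K: K = (2.036, 0.149), RR gives ψ = 0.184, H_out = 5.260 kJ/mol
Linear interpolation between T = 339.6 (H_out = 3.903) and T = 341.6 (H_out = 5.260) on hF = 4.815 gives T ≈ 340.9 K, at which ψ = 0.17.

T = 340.9 K, V/F = 0.17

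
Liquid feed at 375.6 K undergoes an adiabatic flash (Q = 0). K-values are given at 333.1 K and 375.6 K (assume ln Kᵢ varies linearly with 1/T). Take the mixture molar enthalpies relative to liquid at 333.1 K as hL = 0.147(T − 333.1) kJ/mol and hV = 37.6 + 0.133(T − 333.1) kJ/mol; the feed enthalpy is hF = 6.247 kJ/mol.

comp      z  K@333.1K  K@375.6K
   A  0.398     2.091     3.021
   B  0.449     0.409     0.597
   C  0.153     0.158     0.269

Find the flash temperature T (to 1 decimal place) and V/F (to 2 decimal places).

Adiabatic flash: solve Rachford–Rice at each trial T, then check hF = ψ·hV(T) + (1−ψ)·hL(T).
  T = 333.1 K: K = (2.091, 0.409, 0.158), RR gives ψ = 0.055, H_out = 2.083 kJ/mol
  T = 375.6 K: K = (3.021, 0.597, 0.269), RR gives ψ = 0.496, H_out = 24.606 kJ/mol
  T = 354.4 K: K = (2.542, 0.500, 0.210), RR gives ψ = 0.296, H_out = 14.176 kJ/mol
  T = 343.8 K: K = (2.314, 0.454, 0.183), RR gives ψ = 0.186, H_out = 8.529 kJ/mol
  T = 338.5 K: K = (2.202, 0.431, 0.170), RR gives ψ = 0.124, H_out = 5.461 kJ/mol
  T = 341.1 K: K = (2.257, 0.442, 0.176), RR gives ψ = 0.155, H_out = 6.992 kJ/mol
  T = 339.8 K: K = (2.229, 0.437, 0.173), RR gives ψ = 0.140, H_out = 6.233 kJ/mol
Linear interpolation between T = 339.8 (H_out = 6.233) and T = 341.1 (H_out = 6.992) on hF = 6.247 gives T ≈ 339.8 K, at which ψ = 0.14.

T = 339.8 K, V/F = 0.14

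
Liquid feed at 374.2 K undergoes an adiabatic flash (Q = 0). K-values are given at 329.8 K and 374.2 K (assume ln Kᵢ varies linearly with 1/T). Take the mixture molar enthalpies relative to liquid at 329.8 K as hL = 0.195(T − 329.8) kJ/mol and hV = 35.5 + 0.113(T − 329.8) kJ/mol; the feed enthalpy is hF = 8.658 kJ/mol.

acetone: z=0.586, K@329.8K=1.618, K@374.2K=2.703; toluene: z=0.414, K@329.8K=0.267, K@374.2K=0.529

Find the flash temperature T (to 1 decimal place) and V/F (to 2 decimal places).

Adiabatic flash: solve Rachford–Rice at each trial T, then check hF = ψ·hV(T) + (1−ψ)·hL(T).
  T = 329.8 K: K = (1.618, 0.267), RR gives ψ = 0.130, H_out = 4.599 kJ/mol
  T = 374.2 K: K = (2.703, 0.529), RR gives ψ = 1.000, H_out = 40.517 kJ/mol
  T = 352.0 K: K = (2.125, 0.384), RR gives ψ = 0.583, H_out = 23.979 kJ/mol
  T = 340.9 K: K = (1.863, 0.322), RR gives ψ = 0.385, H_out = 15.466 kJ/mol
  T = 335.4 K: K = (1.739, 0.294), RR gives ψ = 0.270, H_out = 10.549 kJ/mol
  T = 332.6 K: K = (1.678, 0.280), RR gives ψ = 0.204, H_out = 7.726 kJ/mol
  T = 334.0 K: K = (1.708, 0.287), RR gives ψ = 0.238, H_out = 9.171 kJ/mol
Linear interpolation between T = 332.6 (H_out = 7.726) and T = 334.0 (H_out = 9.171) on hF = 8.658 gives T ≈ 333.5 K, at which ψ = 0.23.

T = 333.5 K, V/F = 0.23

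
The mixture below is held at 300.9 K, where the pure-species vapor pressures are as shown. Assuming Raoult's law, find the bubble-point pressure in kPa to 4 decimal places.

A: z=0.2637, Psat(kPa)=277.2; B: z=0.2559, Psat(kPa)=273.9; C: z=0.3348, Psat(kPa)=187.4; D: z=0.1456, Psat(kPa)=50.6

Pbub = 213.2975 kPa

At the bubble point ψ → 0, so ΣzᵢKᵢ = 1 with Kᵢ = Pᵢˢᵃᵗ/P ⇒ P = ΣzᵢPᵢˢᵃᵗ.
P = 0.2637·277.2 + 0.2559·273.9 + 0.3348·187.4 + 0.1456·50.6 = 213.2975 kPa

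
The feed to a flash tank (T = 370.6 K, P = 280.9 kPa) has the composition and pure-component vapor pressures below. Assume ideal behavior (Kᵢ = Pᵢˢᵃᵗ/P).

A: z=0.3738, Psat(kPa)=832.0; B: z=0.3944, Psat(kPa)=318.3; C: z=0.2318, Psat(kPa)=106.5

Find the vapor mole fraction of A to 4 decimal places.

y_A = 0.4067

Raoult's law: Kᵢ = Pᵢˢᵃᵗ/P = Pᵢˢᵃᵗ/280.9.
  K_A = 832.0/280.9 = 2.961908, K_B = 318.3/280.9 = 1.133143, K_C = 106.5/280.9 = 0.379138
Let ψ = V/F and solve Σ zᵢ(Kᵢ−1)/(1+ψ(Kᵢ−1)) = 0.
g(0) = ΣzᵢKᵢ − 1 = 0.6420 and g(1) = 1 − Σzᵢ/Kᵢ = -0.0856, so a root lies in (0, 1).
Iterate (Newton) starting at ψ = 0.65:
  ψ = 0.6500: g = 0.12936, g' = -0.5350 → ψ = 0.8918
  ψ = 0.8918: g = -0.00879, g' = -0.6444 → ψ = 0.8781
  ψ = 0.8781: g = -0.00009, g' = -0.6317 → ψ = 0.8780
Converged at ψ = 0.8780.
Compositions from xᵢ = zᵢ/(1+ψ(Kᵢ−1)), yᵢ = Kᵢxᵢ:
  A: x = 0.1373, y = 0.4067
  B: x = 0.3531, y = 0.4001
  C: x = 0.5096, y = 0.1932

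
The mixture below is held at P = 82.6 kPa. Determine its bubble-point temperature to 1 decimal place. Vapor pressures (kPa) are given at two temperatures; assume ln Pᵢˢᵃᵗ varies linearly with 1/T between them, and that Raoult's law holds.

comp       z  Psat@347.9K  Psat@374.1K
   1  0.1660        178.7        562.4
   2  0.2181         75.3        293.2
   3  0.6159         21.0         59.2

T = 355.0 K

Bubble-point temperature: ΣzᵢPᵢˢᵃᵗ(T) = P. Interpolate ln Pᵢˢᵃᵗ = aᵢ + bᵢ/T.
  T = 347.9 K: ΣzᵢPᵢˢᵃᵗ = 59.02 kPa
  T = 374.1 K: ΣzᵢPᵢˢᵃᵗ = 193.77 kPa
  T = 361.0 K: ΣzᵢPᵢˢᵃᵗ = 109.08 kPa
  T = 354.4 K: ΣzᵢPᵢˢᵃᵗ = 80.46 kPa
  T = 357.7 K: ΣzᵢPᵢˢᵃᵗ = 93.80 kPa
  T = 356.0 K: ΣzᵢPᵢˢᵃᵗ = 86.71 kPa
  T = 355.2 K: ΣzᵢPᵢˢᵃᵗ = 83.53 kPa
Interpolating between 354.4 K and 355.2 K gives T ≈ 355.0 K.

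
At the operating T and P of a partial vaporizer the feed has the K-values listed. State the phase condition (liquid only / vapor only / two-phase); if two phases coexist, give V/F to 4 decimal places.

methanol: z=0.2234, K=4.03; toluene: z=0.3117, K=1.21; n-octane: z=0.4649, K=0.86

ΣzᵢKᵢ = 1.6773; Σzᵢ/Kᵢ = 0.8536.
Since Σzᵢ/Kᵢ < 1 the mixture is above its dew point — single vapor phase.

vapor only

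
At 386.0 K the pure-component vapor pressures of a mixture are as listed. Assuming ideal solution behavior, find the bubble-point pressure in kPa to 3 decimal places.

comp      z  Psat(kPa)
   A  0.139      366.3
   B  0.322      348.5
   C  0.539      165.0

Pbub = 252.068 kPa

At the bubble point ψ → 0, so ΣzᵢKᵢ = 1 with Kᵢ = Pᵢˢᵃᵗ/P ⇒ P = ΣzᵢPᵢˢᵃᵗ.
P = 0.139·366.3 + 0.322·348.5 + 0.539·165.0 = 252.068 kPa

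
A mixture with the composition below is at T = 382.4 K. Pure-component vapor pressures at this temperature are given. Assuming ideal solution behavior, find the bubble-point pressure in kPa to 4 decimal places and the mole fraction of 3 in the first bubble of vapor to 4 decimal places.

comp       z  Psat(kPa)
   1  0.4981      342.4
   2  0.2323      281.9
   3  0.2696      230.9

At the bubble point ψ → 0, so ΣzᵢKᵢ = 1 with Kᵢ = Pᵢˢᵃᵗ/P ⇒ P = ΣzᵢPᵢˢᵃᵗ.
P = 0.4981·342.4 + 0.2323·281.9 + 0.2696·230.9 = 298.2854 kPa
yᵢ = zᵢPᵢˢᵃᵗ/P ⇒ y_3 = 0.2696·230.9/298.2854 = 0.2087

Pbub = 298.2854 kPa, y_3 = 0.2087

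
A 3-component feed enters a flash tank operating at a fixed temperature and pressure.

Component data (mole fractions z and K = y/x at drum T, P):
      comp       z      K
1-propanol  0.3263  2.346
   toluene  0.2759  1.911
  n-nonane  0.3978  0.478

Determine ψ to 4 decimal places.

ψ = 0.8006

Material balance + equilibrium reduce to Σ zᵢ(Kᵢ−1)/(1+ψ(Kᵢ−1)) = 0.
g(0) = ΣzᵢKᵢ − 1 = 0.4829 and g(1) = 1 − Σzᵢ/Kᵢ = -0.1157, so a root lies in (0, 1).
Iterate (Newton) starting at ψ = 0.5:
  ψ = 0.5000: g = 0.15422, g' = -0.5178 → ψ = 0.7978
  ψ = 0.7978: g = 0.00147, g' = -0.5326 → ψ = 0.8006
Converged at ψ = 0.8006.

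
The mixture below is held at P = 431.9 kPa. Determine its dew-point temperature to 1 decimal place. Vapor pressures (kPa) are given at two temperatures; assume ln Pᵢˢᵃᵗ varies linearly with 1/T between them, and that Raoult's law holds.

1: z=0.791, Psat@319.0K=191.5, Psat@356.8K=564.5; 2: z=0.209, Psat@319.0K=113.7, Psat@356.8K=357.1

T = 351.0 K

Dew-point temperature: Σzᵢ·P/Pᵢˢᵃᵗ(T) = 1. Interpolate ln Pᵢˢᵃᵗ = aᵢ + bᵢ/T.
  T = 319.0 K: ΣzᵢP/Pᵢˢᵃᵗ = 2.5779
  T = 356.8 K: ΣzᵢP/Pᵢˢᵃᵗ = 0.8580
  T = 337.9 K: ΣzᵢP/Pᵢˢᵃᵗ = 1.4420
  T = 347.4 K: ΣzᵢP/Pᵢˢᵃᵗ = 1.1029
  T = 352.1 K: ΣzᵢP/Pᵢˢᵃᵗ = 0.9711
  T = 349.8 K: ΣzᵢP/Pᵢˢᵃᵗ = 1.0331
Interpolating between 349.8 K and 352.1 K gives T ≈ 351.0 K.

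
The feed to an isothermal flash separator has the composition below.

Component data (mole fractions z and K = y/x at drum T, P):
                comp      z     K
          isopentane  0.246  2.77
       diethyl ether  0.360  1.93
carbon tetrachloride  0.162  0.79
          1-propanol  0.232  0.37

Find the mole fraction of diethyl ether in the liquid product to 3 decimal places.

x_diethyl ether = 0.200

Material balance + equilibrium reduce to Σ zᵢ(Kᵢ−1)/(1+V/F(Kᵢ−1)) = 0.
Feasibility: ΣzᵢKᵢ = 1.590, Σzᵢ/Kᵢ = 1.107 — both > 1, two phases present.
Newton iteration, V/F⁰ = 0.5:
  V/F = 0.500: g = 0.2081, g' = -0.567 → V/F = 0.867
  V/F = 0.867: g = -0.0065, g' = -0.673 → V/F = 0.857
Converged at V/F = 0.857.
Compositions from xᵢ = zᵢ/(1+V/F(Kᵢ−1)), yᵢ = Kᵢxᵢ:
  isopentane: x = 0.098, y = 0.271
  diethyl ether: x = 0.200, y = 0.387
  carbon tetrachloride: x = 0.198, y = 0.156
  1-propanol: x = 0.504, y = 0.187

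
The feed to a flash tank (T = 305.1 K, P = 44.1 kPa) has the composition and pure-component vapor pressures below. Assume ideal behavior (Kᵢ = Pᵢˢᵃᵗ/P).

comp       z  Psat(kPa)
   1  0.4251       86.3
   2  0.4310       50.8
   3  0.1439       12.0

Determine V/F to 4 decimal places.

Raoult's law: Kᵢ = Pᵢˢᵃᵗ/P = Pᵢˢᵃᵗ/44.1.
  K_1 = 86.3/44.1 = 1.956916, K_2 = 50.8/44.1 = 1.151927, K_3 = 12.0/44.1 = 0.272109
Iterate (Newton) starting at V/F = 0.5:
  V/F = 0.5000: g = 0.17132, g' = -0.3751 → V/F = 0.9567
  V/F = 0.9567: g = -0.07544, g' = -0.9407 → V/F = 0.8765
  V/F = 0.8765: g = -0.01033, g' = -0.7047 → V/F = 0.8618
  V/F = 0.8618: g = -0.00023, g' = -0.6736 → V/F = 0.8615
Converged at V/F = 0.8615.

V/F = 0.8615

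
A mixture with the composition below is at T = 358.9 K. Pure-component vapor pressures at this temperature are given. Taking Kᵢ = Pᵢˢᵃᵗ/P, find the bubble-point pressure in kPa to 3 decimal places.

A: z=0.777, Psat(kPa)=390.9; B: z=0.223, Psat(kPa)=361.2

At the bubble point ψ → 0, so ΣzᵢKᵢ = 1 with Kᵢ = Pᵢˢᵃᵗ/P ⇒ P = ΣzᵢPᵢˢᵃᵗ.
P = 0.777·390.9 + 0.223·361.2 = 384.277 kPa

Pbub = 384.277 kPa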